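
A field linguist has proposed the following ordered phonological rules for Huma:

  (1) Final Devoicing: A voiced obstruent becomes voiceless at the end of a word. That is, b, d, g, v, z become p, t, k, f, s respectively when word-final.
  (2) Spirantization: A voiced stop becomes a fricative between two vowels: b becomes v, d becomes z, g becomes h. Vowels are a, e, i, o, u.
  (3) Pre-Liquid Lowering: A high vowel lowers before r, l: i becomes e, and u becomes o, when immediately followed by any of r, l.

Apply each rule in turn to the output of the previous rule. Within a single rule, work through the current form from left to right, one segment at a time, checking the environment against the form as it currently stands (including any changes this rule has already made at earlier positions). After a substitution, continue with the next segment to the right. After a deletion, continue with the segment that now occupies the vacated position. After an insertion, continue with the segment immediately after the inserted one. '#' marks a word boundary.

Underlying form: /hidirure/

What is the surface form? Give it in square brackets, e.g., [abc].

[hizerore]

(1) Final Devoicing: no change — [hidirure]
(2) Spirantization: [hidirure] → [hizirure]
(3) Pre-Liquid Lowering: [hizirure] → [hizerore]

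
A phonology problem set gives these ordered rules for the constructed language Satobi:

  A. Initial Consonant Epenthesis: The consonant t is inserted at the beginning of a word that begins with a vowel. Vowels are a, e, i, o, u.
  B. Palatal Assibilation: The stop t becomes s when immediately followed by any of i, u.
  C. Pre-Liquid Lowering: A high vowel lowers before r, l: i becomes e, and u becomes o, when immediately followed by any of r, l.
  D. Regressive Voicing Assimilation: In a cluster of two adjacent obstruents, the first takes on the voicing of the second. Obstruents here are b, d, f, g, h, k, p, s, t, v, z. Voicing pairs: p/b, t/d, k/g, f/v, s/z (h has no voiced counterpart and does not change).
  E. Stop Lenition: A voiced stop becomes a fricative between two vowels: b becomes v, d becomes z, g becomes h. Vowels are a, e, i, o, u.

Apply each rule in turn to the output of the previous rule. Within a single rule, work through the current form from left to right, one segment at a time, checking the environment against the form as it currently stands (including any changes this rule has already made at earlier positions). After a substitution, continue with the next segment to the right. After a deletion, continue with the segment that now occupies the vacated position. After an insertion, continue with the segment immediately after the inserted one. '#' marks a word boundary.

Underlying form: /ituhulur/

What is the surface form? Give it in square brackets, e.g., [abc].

[sisuholor]

A Initial Consonant Epenthesis: [ituhulur] → [tituhulur]
B Palatal Assibilation: [tituhulur] → [sisuhulur]
C Pre-Liquid Lowering: [sisuhulur] → [sisuholor]
D Regressive Voicing Assimilation: no change — [sisuholor]
E Stop Lenition: no change — [sisuholor]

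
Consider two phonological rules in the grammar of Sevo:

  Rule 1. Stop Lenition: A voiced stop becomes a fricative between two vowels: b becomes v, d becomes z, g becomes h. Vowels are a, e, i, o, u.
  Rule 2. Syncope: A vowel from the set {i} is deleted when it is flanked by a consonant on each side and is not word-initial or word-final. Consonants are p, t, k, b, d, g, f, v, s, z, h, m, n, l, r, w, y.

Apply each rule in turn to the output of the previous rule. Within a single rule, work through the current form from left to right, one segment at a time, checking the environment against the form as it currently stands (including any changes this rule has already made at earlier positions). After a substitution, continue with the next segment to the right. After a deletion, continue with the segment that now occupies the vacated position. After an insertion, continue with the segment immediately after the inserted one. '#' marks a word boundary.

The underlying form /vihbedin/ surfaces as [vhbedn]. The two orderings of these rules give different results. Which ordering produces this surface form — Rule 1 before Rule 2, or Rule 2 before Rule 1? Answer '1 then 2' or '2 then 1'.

2 then 1

Order 1 then 2:
  1 Stop Lenition: [vihbedin] → [vihbezin]
  2 Syncope: [vihbezin] → [vhbezn]
  result: [vhbezn]
Order 2 then 1:
  2 Syncope: [vihbedin] → [vhbedn]
  1 Stop Lenition: no change — [vhbedn]
  result: [vhbedn]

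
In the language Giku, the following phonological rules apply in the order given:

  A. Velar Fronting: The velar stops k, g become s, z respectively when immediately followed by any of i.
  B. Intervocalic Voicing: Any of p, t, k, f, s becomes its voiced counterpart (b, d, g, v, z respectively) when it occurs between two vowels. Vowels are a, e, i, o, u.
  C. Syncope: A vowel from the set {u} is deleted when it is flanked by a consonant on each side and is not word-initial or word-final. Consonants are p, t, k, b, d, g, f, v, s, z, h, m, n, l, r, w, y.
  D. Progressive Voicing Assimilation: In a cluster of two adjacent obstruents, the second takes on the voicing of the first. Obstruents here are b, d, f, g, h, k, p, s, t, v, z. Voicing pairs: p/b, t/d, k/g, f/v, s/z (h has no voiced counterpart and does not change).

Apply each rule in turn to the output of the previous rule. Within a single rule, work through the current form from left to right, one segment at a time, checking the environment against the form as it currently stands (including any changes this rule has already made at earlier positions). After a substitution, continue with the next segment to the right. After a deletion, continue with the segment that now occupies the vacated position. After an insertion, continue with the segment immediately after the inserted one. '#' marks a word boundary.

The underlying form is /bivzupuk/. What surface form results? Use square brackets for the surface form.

[bivzbg]

A Velar Fronting: no change — [bivzupuk]
B Intervocalic Voicing: [bivzupuk] → [bivzubuk]
C Syncope: [bivzubuk] → [bivzbk]
D Progressive Voicing Assimilation: [bivzbk] → [bivzbg]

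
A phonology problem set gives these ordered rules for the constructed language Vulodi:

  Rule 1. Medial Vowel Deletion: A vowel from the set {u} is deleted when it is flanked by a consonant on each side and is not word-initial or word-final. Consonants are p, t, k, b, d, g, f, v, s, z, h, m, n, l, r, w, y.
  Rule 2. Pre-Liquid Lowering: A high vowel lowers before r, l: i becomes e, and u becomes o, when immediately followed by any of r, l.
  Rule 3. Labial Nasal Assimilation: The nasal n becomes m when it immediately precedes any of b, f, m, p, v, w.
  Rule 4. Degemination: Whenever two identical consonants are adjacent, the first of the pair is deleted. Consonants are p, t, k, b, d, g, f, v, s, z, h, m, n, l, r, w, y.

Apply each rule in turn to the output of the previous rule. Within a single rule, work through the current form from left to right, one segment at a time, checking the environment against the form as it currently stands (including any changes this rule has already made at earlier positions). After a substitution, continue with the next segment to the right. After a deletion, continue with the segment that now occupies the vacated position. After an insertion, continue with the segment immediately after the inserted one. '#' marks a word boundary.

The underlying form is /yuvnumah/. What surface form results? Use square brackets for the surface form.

[yvmah]

Rule 1 Medial Vowel Deletion: [yuvnumah] → [yvnmah]
Rule 2 Pre-Liquid Lowering: no change — [yvnmah]
Rule 3 Labial Nasal Assimilation: [yvnmah] → [yvmmah]
Rule 4 Degemination: [yvmmah] → [yvmah]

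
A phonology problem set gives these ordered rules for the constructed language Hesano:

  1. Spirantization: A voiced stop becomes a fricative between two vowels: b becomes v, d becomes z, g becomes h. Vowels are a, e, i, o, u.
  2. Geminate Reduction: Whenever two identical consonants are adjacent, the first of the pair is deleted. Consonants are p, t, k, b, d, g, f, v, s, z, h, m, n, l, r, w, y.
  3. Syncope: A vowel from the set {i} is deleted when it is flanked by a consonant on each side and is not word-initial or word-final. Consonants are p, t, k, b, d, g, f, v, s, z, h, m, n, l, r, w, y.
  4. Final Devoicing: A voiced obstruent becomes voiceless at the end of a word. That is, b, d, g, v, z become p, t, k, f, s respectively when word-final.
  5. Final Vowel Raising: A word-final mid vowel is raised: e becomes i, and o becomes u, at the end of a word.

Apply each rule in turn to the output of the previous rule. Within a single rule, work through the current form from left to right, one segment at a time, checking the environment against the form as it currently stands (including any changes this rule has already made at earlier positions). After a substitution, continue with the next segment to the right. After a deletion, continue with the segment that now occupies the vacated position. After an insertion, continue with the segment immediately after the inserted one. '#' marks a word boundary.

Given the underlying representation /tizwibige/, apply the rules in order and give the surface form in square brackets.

[tzwvhi]

1 Spirantization: [tizwibige] → [tizwivihe]
2 Geminate Reduction: no change — [tizwivihe]
3 Syncope: [tizwivihe] → [tzwvhe]
4 Final Devoicing: no change — [tzwvhe]
5 Final Vowel Raising: [tzwvhe] → [tzwvhi]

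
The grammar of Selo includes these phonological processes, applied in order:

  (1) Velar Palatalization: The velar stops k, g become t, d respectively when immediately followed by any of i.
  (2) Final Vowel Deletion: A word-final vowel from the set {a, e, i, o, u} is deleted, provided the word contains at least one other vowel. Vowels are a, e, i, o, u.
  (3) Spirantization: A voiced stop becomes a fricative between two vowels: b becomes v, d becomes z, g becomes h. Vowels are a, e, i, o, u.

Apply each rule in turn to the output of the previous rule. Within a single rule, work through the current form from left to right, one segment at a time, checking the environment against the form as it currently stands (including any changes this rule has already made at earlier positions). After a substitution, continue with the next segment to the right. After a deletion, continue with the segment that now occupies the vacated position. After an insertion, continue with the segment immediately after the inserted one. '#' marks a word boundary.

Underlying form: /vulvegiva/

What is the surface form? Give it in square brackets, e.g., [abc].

[vulveziv]

(1) Velar Palatalization: [vulvegiva] → [vulvediva]
(2) Final Vowel Deletion: [vulvediva] → [vulvediv]
(3) Spirantization: [vulvediv] → [vulveziv]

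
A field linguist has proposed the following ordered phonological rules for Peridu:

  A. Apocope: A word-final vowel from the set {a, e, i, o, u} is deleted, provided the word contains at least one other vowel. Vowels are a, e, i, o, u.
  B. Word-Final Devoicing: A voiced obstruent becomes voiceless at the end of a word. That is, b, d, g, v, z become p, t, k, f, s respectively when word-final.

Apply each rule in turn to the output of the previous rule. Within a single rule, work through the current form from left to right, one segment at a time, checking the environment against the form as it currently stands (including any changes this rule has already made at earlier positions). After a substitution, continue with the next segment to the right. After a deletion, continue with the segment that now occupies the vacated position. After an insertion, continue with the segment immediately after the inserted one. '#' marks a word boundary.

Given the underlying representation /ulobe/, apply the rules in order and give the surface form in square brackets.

A Apocope: [ulobe] → [ulob]
B Word-Final Devoicing: [ulob] → [ulop]

[ulop]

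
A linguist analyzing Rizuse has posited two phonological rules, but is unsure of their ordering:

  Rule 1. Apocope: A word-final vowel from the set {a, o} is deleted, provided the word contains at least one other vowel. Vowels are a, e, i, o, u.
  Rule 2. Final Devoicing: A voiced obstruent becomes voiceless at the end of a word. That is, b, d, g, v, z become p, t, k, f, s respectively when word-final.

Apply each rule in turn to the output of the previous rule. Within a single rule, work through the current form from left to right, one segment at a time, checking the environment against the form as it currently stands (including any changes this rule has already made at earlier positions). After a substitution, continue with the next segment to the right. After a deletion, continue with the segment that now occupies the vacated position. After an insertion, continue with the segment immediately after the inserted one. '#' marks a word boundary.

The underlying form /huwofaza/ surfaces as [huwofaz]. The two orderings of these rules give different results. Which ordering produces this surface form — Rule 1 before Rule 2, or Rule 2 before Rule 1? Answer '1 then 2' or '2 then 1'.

Order 1 then 2:
  1 Apocope: [huwofaza] → [huwofaz]
  2 Final Devoicing: [huwofaz] → [huwofas]
  result: [huwofas]
Order 2 then 1:
  2 Final Devoicing: no change — [huwofaza]
  1 Apocope: [huwofaza] → [huwofaz]
  result: [huwofaz]

2 then 1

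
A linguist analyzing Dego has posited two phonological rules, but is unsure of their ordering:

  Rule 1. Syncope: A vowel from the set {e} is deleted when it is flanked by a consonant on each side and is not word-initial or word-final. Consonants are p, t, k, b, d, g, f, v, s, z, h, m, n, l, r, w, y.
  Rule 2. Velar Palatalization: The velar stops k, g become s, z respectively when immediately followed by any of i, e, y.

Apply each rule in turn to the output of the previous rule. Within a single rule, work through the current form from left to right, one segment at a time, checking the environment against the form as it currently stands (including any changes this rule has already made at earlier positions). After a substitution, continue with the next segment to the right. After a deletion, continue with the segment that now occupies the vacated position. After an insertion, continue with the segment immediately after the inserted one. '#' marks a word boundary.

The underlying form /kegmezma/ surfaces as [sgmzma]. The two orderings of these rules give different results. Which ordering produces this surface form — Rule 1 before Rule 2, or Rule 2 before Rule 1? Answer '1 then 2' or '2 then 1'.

Order 1 then 2:
  1 Syncope: [kegmezma] → [kgmzma]
  2 Velar Palatalization: no change — [kgmzma]
  result: [kgmzma]
Order 2 then 1:
  2 Velar Palatalization: [kegmezma] → [segmezma]
  1 Syncope: [segmezma] → [sgmzma]
  result: [sgmzma]

2 then 1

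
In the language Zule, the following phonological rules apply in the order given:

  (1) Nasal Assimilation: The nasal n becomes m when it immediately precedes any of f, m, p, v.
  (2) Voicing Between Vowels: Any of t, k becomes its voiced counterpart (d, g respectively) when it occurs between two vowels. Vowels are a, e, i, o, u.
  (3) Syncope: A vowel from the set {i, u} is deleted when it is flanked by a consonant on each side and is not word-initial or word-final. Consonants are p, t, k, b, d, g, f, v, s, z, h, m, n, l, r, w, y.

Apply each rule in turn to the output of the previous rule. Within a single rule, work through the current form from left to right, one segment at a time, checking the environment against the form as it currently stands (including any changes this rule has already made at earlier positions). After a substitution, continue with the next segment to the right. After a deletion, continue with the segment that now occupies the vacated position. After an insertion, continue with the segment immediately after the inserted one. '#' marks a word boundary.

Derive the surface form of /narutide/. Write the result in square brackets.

(1) Nasal Assimilation: no change — [narutide]
(2) Voicing Between Vowels: [narutide] → [narudide]
(3) Syncope: [narudide] → [nardde]

[nardde]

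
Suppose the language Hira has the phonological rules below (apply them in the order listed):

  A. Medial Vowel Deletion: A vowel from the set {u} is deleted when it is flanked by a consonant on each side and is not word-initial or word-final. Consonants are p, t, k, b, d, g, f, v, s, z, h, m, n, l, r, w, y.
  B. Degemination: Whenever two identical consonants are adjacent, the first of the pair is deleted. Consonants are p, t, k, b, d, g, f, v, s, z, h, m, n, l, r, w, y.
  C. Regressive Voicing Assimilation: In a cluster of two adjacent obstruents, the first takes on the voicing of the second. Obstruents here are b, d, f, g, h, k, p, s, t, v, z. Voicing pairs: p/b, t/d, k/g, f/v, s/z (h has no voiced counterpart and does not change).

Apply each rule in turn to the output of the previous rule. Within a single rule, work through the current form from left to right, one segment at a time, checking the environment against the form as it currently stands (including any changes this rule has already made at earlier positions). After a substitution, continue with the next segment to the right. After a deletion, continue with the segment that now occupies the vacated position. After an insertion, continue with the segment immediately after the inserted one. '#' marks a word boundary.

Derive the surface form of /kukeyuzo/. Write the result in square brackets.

A Medial Vowel Deletion: [kukeyuzo] → [kkeyzo]
B Degemination: [kkeyzo] → [keyzo]
C Regressive Voicing Assimilation: no change — [keyzo]

[keyzo]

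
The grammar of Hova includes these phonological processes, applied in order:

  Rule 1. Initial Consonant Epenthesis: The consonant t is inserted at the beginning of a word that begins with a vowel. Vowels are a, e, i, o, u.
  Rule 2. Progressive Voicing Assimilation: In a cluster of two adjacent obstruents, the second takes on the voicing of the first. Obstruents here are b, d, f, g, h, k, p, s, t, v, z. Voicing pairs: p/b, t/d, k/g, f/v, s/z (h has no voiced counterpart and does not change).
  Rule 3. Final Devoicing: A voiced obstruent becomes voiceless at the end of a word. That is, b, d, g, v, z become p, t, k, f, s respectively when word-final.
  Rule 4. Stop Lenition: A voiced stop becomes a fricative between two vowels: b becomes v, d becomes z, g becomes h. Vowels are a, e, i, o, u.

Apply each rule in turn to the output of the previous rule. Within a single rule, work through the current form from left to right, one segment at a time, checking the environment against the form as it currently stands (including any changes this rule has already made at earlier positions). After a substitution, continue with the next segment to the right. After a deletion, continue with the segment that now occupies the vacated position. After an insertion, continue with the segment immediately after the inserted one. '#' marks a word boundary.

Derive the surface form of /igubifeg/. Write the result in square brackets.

Rule 1 Initial Consonant Epenthesis: [igubifeg] → [tigubifeg]
Rule 2 Progressive Voicing Assimilation: no change — [tigubifeg]
Rule 3 Final Devoicing: [tigubifeg] → [tigubifek]
Rule 4 Stop Lenition: [tigubifek] → [tihuvifek]

[tihuvifek]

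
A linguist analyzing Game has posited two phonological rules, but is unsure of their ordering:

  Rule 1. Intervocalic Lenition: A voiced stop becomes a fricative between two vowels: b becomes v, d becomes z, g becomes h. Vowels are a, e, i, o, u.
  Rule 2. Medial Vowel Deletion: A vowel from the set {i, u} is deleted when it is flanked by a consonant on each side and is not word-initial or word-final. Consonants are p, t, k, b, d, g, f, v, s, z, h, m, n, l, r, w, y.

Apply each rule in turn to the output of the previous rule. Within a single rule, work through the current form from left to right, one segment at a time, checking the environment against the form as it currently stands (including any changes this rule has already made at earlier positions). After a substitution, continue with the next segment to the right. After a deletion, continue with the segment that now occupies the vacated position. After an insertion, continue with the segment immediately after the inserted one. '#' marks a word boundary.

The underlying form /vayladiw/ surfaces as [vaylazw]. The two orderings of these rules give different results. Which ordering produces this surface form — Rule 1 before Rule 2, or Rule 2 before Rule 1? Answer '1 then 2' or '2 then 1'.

Order 1 then 2:
  1 Intervocalic Lenition: [vayladiw] → [vaylaziw]
  2 Medial Vowel Deletion: [vaylaziw] → [vaylazw]
  result: [vaylazw]
Order 2 then 1:
  2 Medial Vowel Deletion: [vayladiw] → [vayladw]
  1 Intervocalic Lenition: no change — [vayladw]
  result: [vayladw]

1 then 2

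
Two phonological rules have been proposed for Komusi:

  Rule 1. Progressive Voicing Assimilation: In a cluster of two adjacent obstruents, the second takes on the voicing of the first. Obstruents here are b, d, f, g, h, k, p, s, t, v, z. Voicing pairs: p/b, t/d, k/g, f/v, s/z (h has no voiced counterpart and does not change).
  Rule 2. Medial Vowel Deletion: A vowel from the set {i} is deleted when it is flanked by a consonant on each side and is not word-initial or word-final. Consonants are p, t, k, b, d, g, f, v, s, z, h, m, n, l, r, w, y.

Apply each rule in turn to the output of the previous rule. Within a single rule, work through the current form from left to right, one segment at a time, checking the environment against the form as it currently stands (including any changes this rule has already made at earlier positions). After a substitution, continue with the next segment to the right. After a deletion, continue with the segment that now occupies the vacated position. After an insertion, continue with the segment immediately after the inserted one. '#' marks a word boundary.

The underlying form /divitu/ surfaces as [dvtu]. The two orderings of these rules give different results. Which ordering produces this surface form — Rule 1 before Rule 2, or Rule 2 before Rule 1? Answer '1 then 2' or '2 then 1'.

Order 1 then 2:
  1 Progressive Voicing Assimilation: no change — [divitu]
  2 Medial Vowel Deletion: [divitu] → [dvtu]
  result: [dvtu]
Order 2 then 1:
  2 Medial Vowel Deletion: [divitu] → [dvtu]
  1 Progressive Voicing Assimilation: [dvtu] → [dvdu]
  result: [dvdu]

1 then 2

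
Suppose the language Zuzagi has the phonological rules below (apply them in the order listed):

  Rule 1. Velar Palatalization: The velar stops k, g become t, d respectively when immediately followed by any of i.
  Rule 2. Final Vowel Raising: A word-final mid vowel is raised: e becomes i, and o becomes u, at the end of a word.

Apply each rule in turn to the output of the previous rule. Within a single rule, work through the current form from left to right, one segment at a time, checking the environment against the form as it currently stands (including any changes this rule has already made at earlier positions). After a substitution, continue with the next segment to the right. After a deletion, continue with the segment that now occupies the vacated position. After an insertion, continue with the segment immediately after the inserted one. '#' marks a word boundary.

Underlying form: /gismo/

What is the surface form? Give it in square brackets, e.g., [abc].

Rule 1 Velar Palatalization: [gismo] → [dismo]
Rule 2 Final Vowel Raising: [dismo] → [dismu]

[dismu]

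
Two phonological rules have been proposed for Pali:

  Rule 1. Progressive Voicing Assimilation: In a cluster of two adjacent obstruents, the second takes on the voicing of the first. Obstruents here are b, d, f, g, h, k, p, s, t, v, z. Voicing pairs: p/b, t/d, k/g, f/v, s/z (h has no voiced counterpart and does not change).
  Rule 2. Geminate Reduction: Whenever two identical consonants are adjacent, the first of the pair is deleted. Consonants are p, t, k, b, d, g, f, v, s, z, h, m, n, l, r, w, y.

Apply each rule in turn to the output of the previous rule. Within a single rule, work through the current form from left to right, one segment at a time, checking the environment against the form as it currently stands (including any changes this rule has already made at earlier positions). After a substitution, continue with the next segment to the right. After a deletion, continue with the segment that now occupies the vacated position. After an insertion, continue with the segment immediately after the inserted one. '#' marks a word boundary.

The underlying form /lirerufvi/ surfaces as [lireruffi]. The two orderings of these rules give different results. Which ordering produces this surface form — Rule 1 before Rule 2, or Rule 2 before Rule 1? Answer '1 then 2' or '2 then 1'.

2 then 1

Order 1 then 2:
  1 Progressive Voicing Assimilation: [lirerufvi] → [lireruffi]
  2 Geminate Reduction: [lireruffi] → [lirerufi]
  result: [lirerufi]
Order 2 then 1:
  2 Geminate Reduction: no change — [lirerufvi]
  1 Progressive Voicing Assimilation: [lirerufvi] → [lireruffi]
  result: [lireruffi]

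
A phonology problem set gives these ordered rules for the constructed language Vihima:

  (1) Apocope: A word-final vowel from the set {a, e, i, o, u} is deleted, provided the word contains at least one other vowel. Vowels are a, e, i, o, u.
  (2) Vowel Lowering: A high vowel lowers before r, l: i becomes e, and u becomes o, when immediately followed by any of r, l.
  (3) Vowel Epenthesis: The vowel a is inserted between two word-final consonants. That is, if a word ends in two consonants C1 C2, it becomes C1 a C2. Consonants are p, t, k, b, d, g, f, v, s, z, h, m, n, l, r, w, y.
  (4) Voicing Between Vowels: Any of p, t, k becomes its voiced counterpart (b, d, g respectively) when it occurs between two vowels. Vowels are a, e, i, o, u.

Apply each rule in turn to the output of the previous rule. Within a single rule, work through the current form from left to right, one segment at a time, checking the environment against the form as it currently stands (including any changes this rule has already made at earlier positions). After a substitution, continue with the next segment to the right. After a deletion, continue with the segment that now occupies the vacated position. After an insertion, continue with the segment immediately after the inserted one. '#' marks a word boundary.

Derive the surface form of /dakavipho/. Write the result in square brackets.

[dagavibah]

(1) Apocope: [dakavipho] → [dakaviph]
(2) Vowel Lowering: no change — [dakaviph]
(3) Vowel Epenthesis: [dakaviph] → [dakavipah]
(4) Voicing Between Vowels: [dakavipah] → [dagavibah]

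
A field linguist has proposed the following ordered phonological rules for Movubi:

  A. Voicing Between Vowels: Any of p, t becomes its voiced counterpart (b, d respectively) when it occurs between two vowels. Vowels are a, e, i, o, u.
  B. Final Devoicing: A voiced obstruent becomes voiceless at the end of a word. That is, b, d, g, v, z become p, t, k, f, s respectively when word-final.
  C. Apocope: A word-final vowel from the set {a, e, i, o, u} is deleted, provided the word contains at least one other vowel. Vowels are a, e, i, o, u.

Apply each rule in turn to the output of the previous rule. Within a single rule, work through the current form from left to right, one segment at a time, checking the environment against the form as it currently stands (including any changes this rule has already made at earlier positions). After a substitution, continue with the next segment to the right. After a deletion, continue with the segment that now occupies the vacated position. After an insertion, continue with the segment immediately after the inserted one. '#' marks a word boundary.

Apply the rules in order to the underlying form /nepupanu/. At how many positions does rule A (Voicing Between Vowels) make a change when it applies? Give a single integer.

2

A Voicing Between Vowels: [nepupanu] → [nebubanu]
B Final Devoicing: no change — [nebubanu]
C Apocope: [nebubanu] → [nebuban]
Rule A changed 2 position(s).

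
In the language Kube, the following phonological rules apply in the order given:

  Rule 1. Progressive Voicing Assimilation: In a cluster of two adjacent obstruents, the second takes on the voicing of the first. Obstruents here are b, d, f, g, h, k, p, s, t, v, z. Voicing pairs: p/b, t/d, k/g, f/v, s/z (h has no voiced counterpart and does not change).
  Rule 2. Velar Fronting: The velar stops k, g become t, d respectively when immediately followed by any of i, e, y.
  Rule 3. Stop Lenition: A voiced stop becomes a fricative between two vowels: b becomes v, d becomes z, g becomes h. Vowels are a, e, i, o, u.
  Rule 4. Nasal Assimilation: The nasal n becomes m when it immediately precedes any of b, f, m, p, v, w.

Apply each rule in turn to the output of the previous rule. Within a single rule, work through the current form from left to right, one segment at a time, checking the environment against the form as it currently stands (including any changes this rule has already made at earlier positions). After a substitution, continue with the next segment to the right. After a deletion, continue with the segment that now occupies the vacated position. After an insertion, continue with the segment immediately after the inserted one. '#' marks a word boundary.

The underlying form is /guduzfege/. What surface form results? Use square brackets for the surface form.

[guzuzveze]

Rule 1 Progressive Voicing Assimilation: [guduzfege] → [guduzvege]
Rule 2 Velar Fronting: [guduzvege] → [guduzvede]
Rule 3 Stop Lenition: [guduzvede] → [guzuzveze]
Rule 4 Nasal Assimilation: no change — [guzuzveze]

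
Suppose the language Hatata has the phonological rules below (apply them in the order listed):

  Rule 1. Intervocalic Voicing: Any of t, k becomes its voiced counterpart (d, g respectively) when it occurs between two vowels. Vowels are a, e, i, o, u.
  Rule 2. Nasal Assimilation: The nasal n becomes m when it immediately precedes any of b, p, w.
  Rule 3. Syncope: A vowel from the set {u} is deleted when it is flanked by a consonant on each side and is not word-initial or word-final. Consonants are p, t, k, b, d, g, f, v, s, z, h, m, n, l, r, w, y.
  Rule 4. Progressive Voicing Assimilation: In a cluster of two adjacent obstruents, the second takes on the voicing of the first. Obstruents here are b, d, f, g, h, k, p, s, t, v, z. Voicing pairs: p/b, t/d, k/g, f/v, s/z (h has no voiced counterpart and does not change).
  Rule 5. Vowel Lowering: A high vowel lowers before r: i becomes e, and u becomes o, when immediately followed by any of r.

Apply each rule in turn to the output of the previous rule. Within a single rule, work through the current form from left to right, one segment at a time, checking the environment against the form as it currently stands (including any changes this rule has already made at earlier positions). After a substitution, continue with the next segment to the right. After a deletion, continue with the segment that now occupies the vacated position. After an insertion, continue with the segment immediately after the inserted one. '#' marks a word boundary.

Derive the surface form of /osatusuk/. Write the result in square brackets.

Rule 1 Intervocalic Voicing: [osatusuk] → [osadusuk]
Rule 2 Nasal Assimilation: no change — [osadusuk]
Rule 3 Syncope: [osadusuk] → [osadsk]
Rule 4 Progressive Voicing Assimilation: [osadsk] → [osadzg]
Rule 5 Vowel Lowering: no change — [osadzg]

[osadzg]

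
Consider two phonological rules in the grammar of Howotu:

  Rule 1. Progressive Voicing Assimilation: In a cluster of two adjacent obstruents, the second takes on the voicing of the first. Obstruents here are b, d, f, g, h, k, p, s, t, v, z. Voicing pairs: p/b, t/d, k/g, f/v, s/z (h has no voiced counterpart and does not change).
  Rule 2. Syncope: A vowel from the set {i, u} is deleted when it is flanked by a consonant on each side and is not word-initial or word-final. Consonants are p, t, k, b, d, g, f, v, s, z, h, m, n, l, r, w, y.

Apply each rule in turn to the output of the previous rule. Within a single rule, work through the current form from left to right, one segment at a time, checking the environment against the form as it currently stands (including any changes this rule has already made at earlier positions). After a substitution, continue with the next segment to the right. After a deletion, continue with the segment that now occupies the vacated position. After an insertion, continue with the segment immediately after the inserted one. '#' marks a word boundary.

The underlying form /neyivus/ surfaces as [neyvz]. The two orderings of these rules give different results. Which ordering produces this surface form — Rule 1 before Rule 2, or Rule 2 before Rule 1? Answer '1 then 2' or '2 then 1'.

Order 1 then 2:
  1 Progressive Voicing Assimilation: no change — [neyivus]
  2 Syncope: [neyivus] → [neyvs]
  result: [neyvs]
Order 2 then 1:
  2 Syncope: [neyivus] → [neyvs]
  1 Progressive Voicing Assimilation: [neyvs] → [neyvz]
  result: [neyvz]

2 then 1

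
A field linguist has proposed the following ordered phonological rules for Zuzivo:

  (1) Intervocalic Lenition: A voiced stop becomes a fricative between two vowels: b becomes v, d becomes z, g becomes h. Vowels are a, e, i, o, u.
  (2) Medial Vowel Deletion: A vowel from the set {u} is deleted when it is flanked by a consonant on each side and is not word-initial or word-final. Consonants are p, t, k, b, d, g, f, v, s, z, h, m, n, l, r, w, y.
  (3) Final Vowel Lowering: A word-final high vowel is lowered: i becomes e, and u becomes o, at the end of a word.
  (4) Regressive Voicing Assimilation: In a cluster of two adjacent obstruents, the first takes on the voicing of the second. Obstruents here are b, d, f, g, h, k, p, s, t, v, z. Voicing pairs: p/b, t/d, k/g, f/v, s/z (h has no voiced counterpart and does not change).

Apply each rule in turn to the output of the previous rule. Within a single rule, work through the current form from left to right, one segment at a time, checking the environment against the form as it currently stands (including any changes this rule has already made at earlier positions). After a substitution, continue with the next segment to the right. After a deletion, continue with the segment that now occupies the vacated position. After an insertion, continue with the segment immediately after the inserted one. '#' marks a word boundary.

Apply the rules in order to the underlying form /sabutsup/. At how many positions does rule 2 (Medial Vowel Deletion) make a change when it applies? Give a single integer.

2

(1) Intervocalic Lenition: [sabutsup] → [savutsup]
(2) Medial Vowel Deletion: [savutsup] → [savtsp]
(3) Final Vowel Lowering: no change — [savtsp]
(4) Regressive Voicing Assimilation: [savtsp] → [saftsp]
Rule 2 changed 2 position(s).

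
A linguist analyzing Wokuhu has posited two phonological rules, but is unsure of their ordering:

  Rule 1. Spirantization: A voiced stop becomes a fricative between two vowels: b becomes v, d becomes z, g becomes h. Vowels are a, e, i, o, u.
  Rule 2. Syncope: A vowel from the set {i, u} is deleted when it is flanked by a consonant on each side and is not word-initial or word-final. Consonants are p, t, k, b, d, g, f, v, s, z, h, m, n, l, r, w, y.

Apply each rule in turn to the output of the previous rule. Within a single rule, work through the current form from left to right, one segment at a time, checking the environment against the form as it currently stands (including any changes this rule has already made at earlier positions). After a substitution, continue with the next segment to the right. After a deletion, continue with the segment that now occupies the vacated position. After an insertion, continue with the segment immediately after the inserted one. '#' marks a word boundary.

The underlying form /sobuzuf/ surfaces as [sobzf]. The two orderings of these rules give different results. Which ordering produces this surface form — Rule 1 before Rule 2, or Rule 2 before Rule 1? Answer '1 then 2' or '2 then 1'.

2 then 1

Order 1 then 2:
  1 Spirantization: [sobuzuf] → [sovuzuf]
  2 Syncope: [sovuzuf] → [sovzf]
  result: [sovzf]
Order 2 then 1:
  2 Syncope: [sobuzuf] → [sobzf]
  1 Spirantization: no change — [sobzf]
  result: [sobzf]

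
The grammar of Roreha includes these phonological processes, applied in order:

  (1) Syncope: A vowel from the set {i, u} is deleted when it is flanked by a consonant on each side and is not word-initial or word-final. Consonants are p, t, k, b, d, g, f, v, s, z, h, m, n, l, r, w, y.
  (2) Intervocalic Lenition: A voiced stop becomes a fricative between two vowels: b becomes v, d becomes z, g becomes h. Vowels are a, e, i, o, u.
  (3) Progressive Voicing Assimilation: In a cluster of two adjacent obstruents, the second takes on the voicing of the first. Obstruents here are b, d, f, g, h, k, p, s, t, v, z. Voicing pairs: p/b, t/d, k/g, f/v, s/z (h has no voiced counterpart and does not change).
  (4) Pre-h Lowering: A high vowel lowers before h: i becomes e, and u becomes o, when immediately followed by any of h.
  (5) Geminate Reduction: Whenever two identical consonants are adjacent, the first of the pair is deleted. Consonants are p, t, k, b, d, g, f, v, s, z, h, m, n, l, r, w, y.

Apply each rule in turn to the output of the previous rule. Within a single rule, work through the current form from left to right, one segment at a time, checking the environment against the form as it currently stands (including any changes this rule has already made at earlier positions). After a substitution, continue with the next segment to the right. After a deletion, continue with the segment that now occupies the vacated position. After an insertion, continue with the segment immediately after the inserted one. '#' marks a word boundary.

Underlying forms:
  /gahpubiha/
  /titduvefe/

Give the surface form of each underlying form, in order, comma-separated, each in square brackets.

/gahpubiha/:
  (1) Syncope: [gahpubiha] → [gahpbha]
  (2) Intervocalic Lenition: no change — [gahpbha]
  (3) Progressive Voicing Assimilation: [gahpbha] → [gahppha]
  (4) Pre-h Lowering: no change — [gahppha]
  (5) Geminate Reduction: [gahppha] → [gahpha]
/titduvefe/:
  (1) Syncope: [titduvefe] → [ttdvefe]
  (2) Intervocalic Lenition: no change — [ttdvefe]
  (3) Progressive Voicing Assimilation: [ttdvefe] → [tttfefe]
  (4) Pre-h Lowering: no change — [tttfefe]
  (5) Geminate Reduction: [tttfefe] → [tfefe]

[gahpha], [tfefe]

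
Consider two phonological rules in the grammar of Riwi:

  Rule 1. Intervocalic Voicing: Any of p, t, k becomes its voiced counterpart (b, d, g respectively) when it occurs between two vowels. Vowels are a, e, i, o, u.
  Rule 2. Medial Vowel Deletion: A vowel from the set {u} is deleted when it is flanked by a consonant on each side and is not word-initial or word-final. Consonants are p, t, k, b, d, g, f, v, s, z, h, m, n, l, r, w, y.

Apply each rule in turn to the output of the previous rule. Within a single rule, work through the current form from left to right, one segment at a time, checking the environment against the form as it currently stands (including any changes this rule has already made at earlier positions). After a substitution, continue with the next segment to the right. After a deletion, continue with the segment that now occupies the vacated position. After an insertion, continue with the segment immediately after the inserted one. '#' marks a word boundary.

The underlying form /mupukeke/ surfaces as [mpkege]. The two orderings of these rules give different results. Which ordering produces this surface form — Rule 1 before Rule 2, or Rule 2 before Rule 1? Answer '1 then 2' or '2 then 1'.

Order 1 then 2:
  1 Intervocalic Voicing: [mupukeke] → [mubugege]
  2 Medial Vowel Deletion: [mubugege] → [mbgege]
  result: [mbgege]
Order 2 then 1:
  2 Medial Vowel Deletion: [mupukeke] → [mpkeke]
  1 Intervocalic Voicing: [mpkeke] → [mpkege]
  result: [mpkege]

2 then 1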